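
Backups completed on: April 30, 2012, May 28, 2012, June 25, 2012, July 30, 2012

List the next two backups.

Every date is a Monday; gaps 28, 28, 35 days.
Each is the last Monday of its month (at least one falls on the 29th or later, ruling out '4th Monday').
Last Monday of August 2012: August 27, 2012.
September 2012 ends with Monday September 24, 2012.

August 27, 2012; September 24, 2012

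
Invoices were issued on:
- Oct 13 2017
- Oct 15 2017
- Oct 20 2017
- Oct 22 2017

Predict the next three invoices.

Gaps: 2, 5, 2 days — not constant, but cyclic with period 2.
The events fall on every Friday and Sunday.
Next Friday: Oct 27 2017.
Next Sunday: Oct 29 2017.
The following Friday is Nov 3 2017.

Oct 27 2017, Oct 29 2017, Nov 3 2017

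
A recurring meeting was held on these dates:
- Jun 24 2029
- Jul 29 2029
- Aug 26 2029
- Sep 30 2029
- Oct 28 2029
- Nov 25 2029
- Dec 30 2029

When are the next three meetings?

Every date is a Sunday; gaps 35, 28, 35, 28, 28, 35 days.
Each is the last Sunday of its month (at least one falls on the 29th or later, ruling out '4th Sunday').
January 2030 ends with Sunday Jan 27 2030.
Last Sunday of February 2030: Feb 24 2030.
Last Sunday of March 2030: Mar 31 2030.

Jan 27 2030, Feb 24 2030, Mar 31 2030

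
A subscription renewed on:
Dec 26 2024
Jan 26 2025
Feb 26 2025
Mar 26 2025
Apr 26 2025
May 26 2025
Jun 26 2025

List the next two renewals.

Gaps: 31, 31, 28, 31, 30, 31 days — not constant. Every event is on the 26th of the month.
Pattern: the 26th of each month.
July 2025: Jul 26 2025.
Next: August 2025 → Aug 26 2025.

Jul 26 2025, Aug 26 2025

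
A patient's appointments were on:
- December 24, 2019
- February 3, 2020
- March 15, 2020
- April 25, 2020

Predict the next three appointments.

Gaps between consecutive events: 41, 41, 41 days — a constant 41-day interval.
April 25, 2020 + 41 days = June 5, 2020.
June 5, 2020 + 41 days = July 16, 2020.
July 16, 2020 + 41 days = August 26, 2020.

June 5, 2020; July 16, 2020; August 26, 2020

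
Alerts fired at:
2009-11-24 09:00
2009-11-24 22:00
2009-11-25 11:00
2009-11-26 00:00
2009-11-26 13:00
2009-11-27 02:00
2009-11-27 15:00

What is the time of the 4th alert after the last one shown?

The interval is a steady 13 hours (13, 13, 13, 13, 13, 13).
2009-11-27 15:00 + 13 h = 2009-11-28 04:00.
2009-11-28 04:00 + 13 h = 2009-11-28 17:00.
2009-11-28 17:00 + 13 h = 2009-11-29 06:00.
2009-11-29 06:00 + 13 h = 2009-11-29 19:00.

2009-11-29 19:00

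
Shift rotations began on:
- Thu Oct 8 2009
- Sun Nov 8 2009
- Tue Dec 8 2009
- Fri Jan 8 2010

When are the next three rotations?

Mon Feb 8 2010, Mon Mar 8 2010, Thu Apr 8 2010

The day-of-month is always 8 (31, 30, 31 days between events).
So this recurs on the 8th of each month.
February 2010: Mon Feb 8 2010.
Next: March 2010 → Mon Mar 8 2010.
April 2010: Thu Apr 8 2010.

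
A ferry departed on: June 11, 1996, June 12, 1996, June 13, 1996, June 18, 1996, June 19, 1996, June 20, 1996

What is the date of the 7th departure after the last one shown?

July 9, 1996

The gap pattern 1, 1, 5, 1, 1 repeats every 3 events.
These are the Tuesdays, Wednesdays and Thursdays of each week.
Next Tuesday: June 25, 1996.
Next Wednesday: June 26, 1996.
Next Thursday: June 27, 1996.
Next Tuesday: July 2, 1996.
The following Wednesday is July 3, 1996.
The following Thursday is July 4, 1996.
The following Tuesday is July 9, 1996.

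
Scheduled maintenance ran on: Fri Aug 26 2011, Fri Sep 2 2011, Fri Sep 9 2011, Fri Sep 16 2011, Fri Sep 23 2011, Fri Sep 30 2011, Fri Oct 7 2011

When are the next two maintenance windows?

Every event comes 7 days after the last (7, 7, 7, 7, 7, 7).
Fri Oct 7 2011 + 7 days = Fri Oct 14 2011.
Fri Oct 14 2011 + 7 days = Fri Oct 21 2011.

Fri Oct 14 2011, Fri Oct 21 2011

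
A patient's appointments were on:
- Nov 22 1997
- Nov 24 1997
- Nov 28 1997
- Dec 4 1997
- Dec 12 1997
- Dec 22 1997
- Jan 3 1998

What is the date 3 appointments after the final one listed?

Intervals are 2, 4, 6, 8, 10, 12 days — an arithmetic progression with common difference 2.
Next gap: 14 days. Jan 3 1998 + 14 days = Jan 17 1998.
Next gap: 16 days. Jan 17 1998 + 16 days = Feb 2 1998.
Next gap: 18 days. Feb 2 1998 + 18 days = Feb 20 1998.

Feb 20 1998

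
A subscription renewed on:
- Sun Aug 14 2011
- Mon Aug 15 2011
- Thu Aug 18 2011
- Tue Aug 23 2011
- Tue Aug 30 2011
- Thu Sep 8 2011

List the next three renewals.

Intervals are 1, 3, 5, 7, 9 days — an arithmetic progression with common difference 2.
Next gap: 11 days. Thu Sep 8 2011 + 11 days = Mon Sep 19 2011.
Next gap: 13 days. Mon Sep 19 2011 + 13 days = Sun Oct 2 2011.
Next gap: 15 days. Sun Oct 2 2011 + 15 days = Mon Oct 17 2011.

Mon Sep 19 2011, Sun Oct 2 2011, Mon Oct 17 2011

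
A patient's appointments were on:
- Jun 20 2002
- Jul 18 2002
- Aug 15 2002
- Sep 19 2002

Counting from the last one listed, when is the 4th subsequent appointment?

These are Thursdays at 28- or 35-day spacing (28, 28, 35).
The pattern: 3rd Thursday of the month.
October 2002 — 3rd Thursday is Oct 17 2002.
November 2002 — 3rd Thursday is Nov 21 2002.
December 2002 — 3rd Thursday is Dec 19 2002.
January 2003 — 3rd Thursday is Jan 16 2003.

Jan 16 2003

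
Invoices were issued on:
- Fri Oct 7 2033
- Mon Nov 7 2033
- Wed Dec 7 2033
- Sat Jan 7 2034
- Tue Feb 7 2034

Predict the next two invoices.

The day-of-month is always 7 (31, 30, 31, 31 days between events).
So this recurs on the 7th of each month.
Next: March 2034 → Tue Mar 7 2034.
Next: April 2034 → Fri Apr 7 2034.

Tue Mar 7 2034, Fri Apr 7 2034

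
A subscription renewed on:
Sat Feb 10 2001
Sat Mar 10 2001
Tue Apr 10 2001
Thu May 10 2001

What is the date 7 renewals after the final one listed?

Mon Dec 10 2001

The day-of-month is always 10 (28, 31, 30 days between events).
So this recurs on the 10th of each month.
Next: June 2001 → Sun Jun 10 2001.
Next: July 2001 → Tue Jul 10 2001.
Next: August 2001 → Fri Aug 10 2001.
September 2001: Mon Sep 10 2001.
October 2001: Wed Oct 10 2001.
Next: November 2001 → Sat Nov 10 2001.
December 2001: Mon Dec 10 2001.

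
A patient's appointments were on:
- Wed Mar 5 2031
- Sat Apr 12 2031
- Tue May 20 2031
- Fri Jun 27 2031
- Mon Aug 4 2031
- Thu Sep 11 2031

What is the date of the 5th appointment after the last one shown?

Every event comes 38 days after the last (38, 38, 38, 38, 38).
Thu Sep 11 2031 + 38 days = Sun Oct 19 2031.
Sun Oct 19 2031 + 38 days = Wed Nov 26 2031.
Wed Nov 26 2031 + 38 days = Sat Jan 3 2032.
Sat Jan 3 2032 + 38 days = Tue Feb 10 2032.
Tue Feb 10 2032 + 38 days = Fri Mar 19 2032.

Fri Mar 19 2032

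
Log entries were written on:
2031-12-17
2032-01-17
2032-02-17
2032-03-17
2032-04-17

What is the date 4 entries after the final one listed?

Each date is the 17th; the gaps (31, 31, 29, 31) track the month lengths.
The rule is the 17th of each month.
Next: May 2032 → 2032-05-17.
June 2032: 2032-06-17.
July 2032: 2032-07-17.
Next: August 2032 → 2032-08-17.

2032-08-17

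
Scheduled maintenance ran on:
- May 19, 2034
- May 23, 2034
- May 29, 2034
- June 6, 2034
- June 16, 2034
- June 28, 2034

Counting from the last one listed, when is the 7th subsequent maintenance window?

November 15, 2034

The spacing grows by 2 each time: 4, 6, 8, 10, 12 days.
Next gap: 14 days. June 28, 2034 + 14 days = July 12, 2034.
Next gap: 16 days. July 12, 2034 + 16 days = July 28, 2034.
Next gap: 18 days. July 28, 2034 + 18 days = August 15, 2034.
Next gap: 20 days. August 15, 2034 + 20 days = September 4, 2034.
Next gap: 22 days. September 4, 2034 + 22 days = September 26, 2034.
Next gap: 24 days. September 26, 2034 + 24 days = October 20, 2034.
Next gap: 26 days. October 20, 2034 + 26 days = November 15, 2034.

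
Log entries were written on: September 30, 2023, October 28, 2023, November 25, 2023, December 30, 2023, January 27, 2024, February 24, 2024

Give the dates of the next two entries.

March 30, 2024; April 27, 2024

All Saturdays; the gaps (28, 28, 35, 28, 28) vary with month length.
This is the last Saturday of each month.
Last Saturday of March 2024: March 30, 2024.
Last Saturday of April 2024: April 27, 2024.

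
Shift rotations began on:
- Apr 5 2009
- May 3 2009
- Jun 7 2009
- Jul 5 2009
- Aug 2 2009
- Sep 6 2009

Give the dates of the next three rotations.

Oct 4 2009, Nov 1 2009, Dec 6 2009

These are Sundays at 28- or 35-day spacing (28, 35, 28, 28, 35).
The pattern: 1st Sunday of the month.
October 2009 — 1st Sunday is Oct 4 2009.
November 2009 — 1st Sunday is Nov 1 2009.
December 2009 — 1st Sunday is Dec 6 2009.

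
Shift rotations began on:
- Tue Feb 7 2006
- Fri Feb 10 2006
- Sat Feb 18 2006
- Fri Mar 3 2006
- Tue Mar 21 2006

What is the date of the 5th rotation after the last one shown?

The spacing grows by 5 each time: 3, 8, 13, 18 days.
Next gap: 23 days. Tue Mar 21 2006 + 23 days = Thu Apr 13 2006.
Next gap: 28 days. Thu Apr 13 2006 + 28 days = Thu May 11 2006.
Next gap: 33 days. Thu May 11 2006 + 33 days = Tue Jun 13 2006.
Next gap: 38 days. Tue Jun 13 2006 + 38 days = Fri Jul 21 2006.
Next gap: 43 days. Fri Jul 21 2006 + 43 days = Sat Sep 2 2006.

Sat Sep 2 2006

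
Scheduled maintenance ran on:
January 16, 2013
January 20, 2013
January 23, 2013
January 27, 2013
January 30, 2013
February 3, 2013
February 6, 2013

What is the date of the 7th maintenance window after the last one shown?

March 3, 2013

Every event lands on a Wednesday or Sunday (gaps cycle 4, 3, 4, 3, 4, 3).
So the schedule is: every Wednesday and Sunday.
The following Sunday is February 10, 2013.
Next Wednesday: February 13, 2013.
Next Sunday: February 17, 2013.
The following Wednesday is February 20, 2013.
The following Sunday is February 24, 2013.
Next Wednesday: February 27, 2013.
The following Sunday is March 3, 2013.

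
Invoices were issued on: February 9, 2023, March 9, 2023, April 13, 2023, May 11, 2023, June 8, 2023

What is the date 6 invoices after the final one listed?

All dates are Thursdays, 28, 35, 28, 28 days apart.
Specifically, the 2nd Thursday of each month.
2nd Thursday of July 2023: July 13, 2023.
2nd Thursday of August 2023: August 10, 2023.
2nd Thursday of September 2023: September 14, 2023.
2nd Thursday of October 2023: October 12, 2023.
2nd Thursday of November 2023: November 9, 2023.
2nd Thursday of December 2023: December 14, 2023.

December 14, 2023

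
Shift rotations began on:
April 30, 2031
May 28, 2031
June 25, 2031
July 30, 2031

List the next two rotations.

Every date is a Wednesday; gaps 28, 28, 35 days.
Each is the last Wednesday of its month (at least one falls on the 29th or later, ruling out '4th Wednesday').
Last Wednesday of August 2031: August 27, 2031.
September 2031 ends with Wednesday September 24, 2031.

August 27, 2031; September 24, 2031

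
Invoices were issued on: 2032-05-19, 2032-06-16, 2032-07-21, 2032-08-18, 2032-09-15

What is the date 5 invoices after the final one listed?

All dates are Wednesdays, 28, 35, 28, 28 days apart.
Specifically, the 3rd Wednesday of each month.
October 2032 — 3rd Wednesday is 2032-10-20.
November 2032 — 3rd Wednesday is 2032-11-17.
December 2032 — 3rd Wednesday is 2032-12-15.
3rd Wednesday of January 2033: 2033-01-19.
3rd Wednesday of February 2033: 2033-02-16.

2033-02-16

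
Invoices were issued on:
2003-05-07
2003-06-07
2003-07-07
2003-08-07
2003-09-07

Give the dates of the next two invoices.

2003-10-07, 2003-11-07

Each date is the 7th; the gaps (31, 30, 31, 31) track the month lengths.
The rule is the 7th of each month.
Next: October 2003 → 2003-10-07.
November 2003: 2003-11-07.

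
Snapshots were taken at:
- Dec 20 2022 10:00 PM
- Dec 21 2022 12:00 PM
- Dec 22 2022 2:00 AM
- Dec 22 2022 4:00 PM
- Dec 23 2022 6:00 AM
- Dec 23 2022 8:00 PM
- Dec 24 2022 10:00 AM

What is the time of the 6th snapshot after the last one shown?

Spacing: 14, 14, 14, 14, 14, 14 h — constant 14 h.
Dec 24 2022 10:00 AM + 14 h = Dec 25 2022 12:00 AM.
Dec 25 2022 12:00 AM + 14 h = Dec 25 2022 2:00 PM.
Dec 25 2022 2:00 PM + 14 h = Dec 26 2022 4:00 AM.
Dec 26 2022 4:00 AM + 14 h = Dec 26 2022 6:00 PM.
Dec 26 2022 6:00 PM + 14 h = Dec 27 2022 8:00 AM.
Dec 27 2022 8:00 AM + 14 h = Dec 27 2022 10:00 PM.

Dec 27 2022 10:00 PM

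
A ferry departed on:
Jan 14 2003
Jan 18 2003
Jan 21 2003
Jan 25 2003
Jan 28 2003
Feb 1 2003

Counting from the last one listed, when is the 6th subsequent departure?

Feb 22 2003

Every event lands on a Tuesday or Saturday (gaps cycle 4, 3, 4, 3, 4).
So the schedule is: every Tuesday and Saturday.
The following Tuesday is Feb 4 2003.
The following Saturday is Feb 8 2003.
The following Tuesday is Feb 11 2003.
Next Saturday: Feb 15 2003.
Next Tuesday: Feb 18 2003.
The following Saturday is Feb 22 2003.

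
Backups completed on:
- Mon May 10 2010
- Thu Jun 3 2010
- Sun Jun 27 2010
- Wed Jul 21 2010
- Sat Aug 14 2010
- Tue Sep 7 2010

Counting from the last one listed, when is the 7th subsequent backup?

Tue Feb 22 2011

Gaps between consecutive events: 24, 24, 24, 24, 24 days — a constant 24-day interval.
Tue Sep 7 2010 + 24 days = Fri Oct 1 2010.
Fri Oct 1 2010 + 24 days = Mon Oct 25 2010.
Mon Oct 25 2010 + 24 days = Thu Nov 18 2010.
Thu Nov 18 2010 + 24 days = Sun Dec 12 2010.
Sun Dec 12 2010 + 24 days = Wed Jan 5 2011.
Wed Jan 5 2011 + 24 days = Sat Jan 29 2011.
Sat Jan 29 2011 + 24 days = Tue Feb 22 2011.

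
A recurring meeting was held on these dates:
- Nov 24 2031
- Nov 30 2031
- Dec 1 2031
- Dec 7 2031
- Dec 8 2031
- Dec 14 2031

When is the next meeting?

Every event lands on a Monday or Sunday (gaps cycle 6, 1, 6, 1, 6).
So the schedule is: every Monday and Sunday.
Next Monday: Dec 15 2031.

Dec 15 2031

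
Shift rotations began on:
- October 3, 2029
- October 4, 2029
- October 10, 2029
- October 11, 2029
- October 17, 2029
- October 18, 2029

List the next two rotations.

October 24, 2029; October 25, 2029

Every event lands on a Wednesday or Thursday (gaps cycle 1, 6, 1, 6, 1).
So the schedule is: every Wednesday and Thursday.
The following Wednesday is October 24, 2029.
Next Thursday: October 25, 2029.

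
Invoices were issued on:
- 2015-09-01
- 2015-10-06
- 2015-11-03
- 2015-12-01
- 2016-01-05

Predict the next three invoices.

Gaps: 35, 28, 28, 35 days — a mix of 28 and 35. Every date is a Tuesday.
Each is the 1st Tuesday of its month.
1st Tuesday of February 2016: 2016-02-02.
March 2016 — 1st Tuesday is 2016-03-01.
April 2016 — 1st Tuesday is 2016-04-05.

2016-02-02, 2016-03-01, 2016-04-05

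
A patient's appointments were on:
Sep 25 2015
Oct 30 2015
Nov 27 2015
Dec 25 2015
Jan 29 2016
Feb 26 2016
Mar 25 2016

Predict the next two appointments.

Apr 29 2016, May 27 2016

Every date is a Friday; gaps 35, 28, 28, 35, 28, 28 days.
Each is the last Friday of its month (at least one falls on the 29th or later, ruling out '4th Friday').
Last Friday of April 2016: Apr 29 2016.
May 2016 ends with Friday May 27 2016.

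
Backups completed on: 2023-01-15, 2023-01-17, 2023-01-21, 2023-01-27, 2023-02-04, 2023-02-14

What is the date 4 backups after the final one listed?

Intervals are 2, 4, 6, 8, 10 days — an arithmetic progression with common difference 2.
Next gap: 12 days. 2023-02-14 + 12 days = 2023-02-26.
Next gap: 14 days. 2023-02-26 + 14 days = 2023-03-12.
Next gap: 16 days. 2023-03-12 + 16 days = 2023-03-28.
Next gap: 18 days. 2023-03-28 + 18 days = 2023-04-15.

2023-04-15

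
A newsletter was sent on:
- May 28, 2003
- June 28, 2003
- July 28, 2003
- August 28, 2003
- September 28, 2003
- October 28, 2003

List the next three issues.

Gaps: 31, 30, 31, 31, 30 days — not constant. Every event is on the 28th of the month.
Pattern: the 28th of each month.
Next: November 2003 → November 28, 2003.
December 2003: December 28, 2003.
Next: January 2004 → January 28, 2004.

November 28, 2003; December 28, 2003; January 28, 2004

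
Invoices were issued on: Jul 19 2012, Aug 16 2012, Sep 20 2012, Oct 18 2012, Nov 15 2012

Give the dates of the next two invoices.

Dec 20 2012, Jan 17 2013

Gaps: 28, 35, 28, 28 days — a mix of 28 and 35. Every date is a Thursday.
Each is the 3rd Thursday of its month.
December 2012 — 3rd Thursday is Dec 20 2012.
3rd Thursday of January 2013: Jan 17 2013.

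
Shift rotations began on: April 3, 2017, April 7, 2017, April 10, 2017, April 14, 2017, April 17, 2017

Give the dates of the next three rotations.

April 21, 2017; April 24, 2017; April 28, 2017

Gaps: 4, 3, 4, 3 days — not constant, but cyclic with period 2.
The events fall on every Monday and Friday.
Next Friday: April 21, 2017.
The following Monday is April 24, 2017.
Next Friday: April 28, 2017.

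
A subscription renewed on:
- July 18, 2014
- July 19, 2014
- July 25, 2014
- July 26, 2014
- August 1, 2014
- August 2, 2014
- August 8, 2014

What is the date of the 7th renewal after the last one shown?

August 30, 2014

Gaps: 1, 6, 1, 6, 1, 6 days — not constant, but cyclic with period 2.
The events fall on every Friday and Saturday.
The following Saturday is August 9, 2014.
The following Friday is August 15, 2014.
Next Saturday: August 16, 2014.
The following Friday is August 22, 2014.
Next Saturday: August 23, 2014.
The following Friday is August 29, 2014.
Next Saturday: August 30, 2014.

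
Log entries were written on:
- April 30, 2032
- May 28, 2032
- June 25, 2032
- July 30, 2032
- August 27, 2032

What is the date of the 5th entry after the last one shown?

Every date is a Friday; gaps 28, 28, 35, 28 days.
Each is the last Friday of its month (at least one falls on the 29th or later, ruling out '4th Friday').
Last Friday of September 2032: September 24, 2032.
Last Friday of October 2032: October 29, 2032.
Last Friday of November 2032: November 26, 2032.
December 2032 ends with Friday December 31, 2032.
January 2033 ends with Friday January 28, 2033.

January 28, 2033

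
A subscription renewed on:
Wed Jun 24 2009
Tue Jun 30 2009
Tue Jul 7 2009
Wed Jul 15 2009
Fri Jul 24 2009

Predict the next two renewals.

Mon Aug 3 2009, Fri Aug 14 2009

Intervals are 6, 7, 8, 9 days — an arithmetic progression with common difference 1.
Next gap: 10 days. Fri Jul 24 2009 + 10 days = Mon Aug 3 2009.
Next gap: 11 days. Mon Aug 3 2009 + 11 days = Fri Aug 14 2009.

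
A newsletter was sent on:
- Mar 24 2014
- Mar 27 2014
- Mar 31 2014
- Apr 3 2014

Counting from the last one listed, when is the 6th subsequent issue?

Gaps: 3, 4, 3 days — not constant, but cyclic with period 2.
The events fall on every Monday and Thursday.
The following Monday is Apr 7 2014.
The following Thursday is Apr 10 2014.
Next Monday: Apr 14 2014.
The following Thursday is Apr 17 2014.
Next Monday: Apr 21 2014.
Next Thursday: Apr 24 2014.

Apr 24 2014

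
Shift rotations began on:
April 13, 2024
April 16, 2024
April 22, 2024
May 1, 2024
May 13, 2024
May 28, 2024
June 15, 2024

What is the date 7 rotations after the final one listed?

January 11, 2025

Intervals are 3, 6, 9, 12, 15, 18 days — an arithmetic progression with common difference 3.
Next gap: 21 days. June 15, 2024 + 21 days = July 6, 2024.
Next gap: 24 days. July 6, 2024 + 24 days = July 30, 2024.
Next gap: 27 days. July 30, 2024 + 27 days = August 26, 2024.
Next gap: 30 days. August 26, 2024 + 30 days = September 25, 2024.
Next gap: 33 days. September 25, 2024 + 33 days = October 28, 2024.
Next gap: 36 days. October 28, 2024 + 36 days = December 3, 2024.
Next gap: 39 days. December 3, 2024 + 39 days = January 11, 2025.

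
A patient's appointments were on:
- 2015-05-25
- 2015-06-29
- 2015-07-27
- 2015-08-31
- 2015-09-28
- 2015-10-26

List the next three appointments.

These are Mondays with 35, 28, 35, 28, 28-day gaps.
Each is the final Monday of its month — 2015-06-29 is past the 28th, so '4th Monday' doesn't fit.
November 2015 ends with Monday 2015-11-30.
Last Monday of December 2015: 2015-12-28.
January 2016 ends with Monday 2016-01-25.

2015-11-30, 2015-12-28, 2016-01-25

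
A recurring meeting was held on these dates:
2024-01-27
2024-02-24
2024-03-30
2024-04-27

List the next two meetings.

2024-05-25, 2024-06-29

All Saturdays; the gaps (28, 35, 28) vary with month length.
This is the last Saturday of each month.
Last Saturday of May 2024: 2024-05-25.
June 2024 ends with Saturday 2024-06-29.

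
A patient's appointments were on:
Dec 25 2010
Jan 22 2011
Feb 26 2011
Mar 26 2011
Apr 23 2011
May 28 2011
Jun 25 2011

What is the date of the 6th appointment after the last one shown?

Dec 24 2011

Gaps: 28, 35, 28, 28, 35, 28 days — a mix of 28 and 35. Every date is a Saturday.
Each is the 4th Saturday of its month.
4th Saturday of July 2011: Jul 23 2011.
4th Saturday of August 2011: Aug 27 2011.
September 2011 — 4th Saturday is Sep 24 2011.
4th Saturday of October 2011: Oct 22 2011.
November 2011 — 4th Saturday is Nov 26 2011.
4th Saturday of December 2011: Dec 24 2011.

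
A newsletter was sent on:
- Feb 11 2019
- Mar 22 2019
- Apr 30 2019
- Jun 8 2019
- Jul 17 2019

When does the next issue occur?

Aug 25 2019

The spacing is 39, 39, 39, 39 days — always 39 days.
Jul 17 2019 + 39 days = Aug 25 2019.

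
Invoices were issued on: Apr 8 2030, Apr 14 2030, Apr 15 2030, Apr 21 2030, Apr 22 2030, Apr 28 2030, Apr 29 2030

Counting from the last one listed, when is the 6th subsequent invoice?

The gap pattern 6, 1, 6, 1, 6, 1 repeats every 2 events.
These are the Mondays and Sundays of each week.
The following Sunday is May 5 2030.
The following Monday is May 6 2030.
The following Sunday is May 12 2030.
Next Monday: May 13 2030.
The following Sunday is May 19 2030.
The following Monday is May 20 2030.

May 20 2030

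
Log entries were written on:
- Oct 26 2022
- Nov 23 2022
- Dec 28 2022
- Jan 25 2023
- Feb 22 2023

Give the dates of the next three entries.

All dates are Wednesdays, 28, 35, 28, 28 days apart.
Specifically, the 4th Wednesday of each month.
4th Wednesday of March 2023: Mar 22 2023.
4th Wednesday of April 2023: Apr 26 2023.
4th Wednesday of May 2023: May 24 2023.

Mar 22 2023, Apr 26 2023, May 24 2023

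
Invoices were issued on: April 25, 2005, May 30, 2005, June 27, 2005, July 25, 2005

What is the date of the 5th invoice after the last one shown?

December 26, 2005

These are Mondays with 35, 28, 28-day gaps.
Each is the final Monday of its month — May 30, 2005 is past the 28th, so '4th Monday' doesn't fit.
Last Monday of August 2005: August 29, 2005.
Last Monday of September 2005: September 26, 2005.
October 2005 ends with Monday October 31, 2005.
November 2005 ends with Monday November 28, 2005.
Last Monday of December 2005: December 26, 2005.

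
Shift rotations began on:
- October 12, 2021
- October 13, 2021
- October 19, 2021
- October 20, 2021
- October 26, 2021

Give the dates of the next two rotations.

October 27, 2021; November 2, 2021

Every event lands on a Tuesday or Wednesday (gaps cycle 1, 6, 1, 6).
So the schedule is: every Tuesday and Wednesday.
The following Wednesday is October 27, 2021.
The following Tuesday is November 2, 2021.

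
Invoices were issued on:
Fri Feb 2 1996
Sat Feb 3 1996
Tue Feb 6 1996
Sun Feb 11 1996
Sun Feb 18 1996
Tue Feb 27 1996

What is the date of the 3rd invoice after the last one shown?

Sat Apr 6 1996

The spacing grows by 2 each time: 1, 3, 5, 7, 9 days.
Next gap: 11 days. Tue Feb 27 1996 + 11 days = Sat Mar 9 1996.
Next gap: 13 days. Sat Mar 9 1996 + 13 days = Fri Mar 22 1996.
Next gap: 15 days. Fri Mar 22 1996 + 15 days = Sat Apr 6 1996.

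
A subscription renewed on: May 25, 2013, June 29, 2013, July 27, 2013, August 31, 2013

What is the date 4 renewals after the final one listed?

These are Saturdays with 35, 28, 35-day gaps.
Each is the final Saturday of its month — June 29, 2013 is past the 28th, so '4th Saturday' doesn't fit.
Last Saturday of September 2013: September 28, 2013.
Last Saturday of October 2013: October 26, 2013.
Last Saturday of November 2013: November 30, 2013.
Last Saturday of December 2013: December 28, 2013.

December 28, 2013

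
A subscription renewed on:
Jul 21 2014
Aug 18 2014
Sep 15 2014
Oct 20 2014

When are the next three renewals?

All dates are Mondays, 28, 28, 35 days apart.
Specifically, the 3rd Monday of each month.
November 2014 — 3rd Monday is Nov 17 2014.
December 2014 — 3rd Monday is Dec 15 2014.
January 2015 — 3rd Monday is Jan 19 2015.

Nov 17 2014, Dec 15 2014, Jan 19 2015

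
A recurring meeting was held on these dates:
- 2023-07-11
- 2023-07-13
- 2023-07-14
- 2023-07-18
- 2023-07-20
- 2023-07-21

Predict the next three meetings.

Every event lands on a Tuesday or Thursday or Friday (gaps cycle 2, 1, 4, 2, 1).
So the schedule is: every Tuesday, Thursday and Friday.
Next Tuesday: 2023-07-25.
Next Thursday: 2023-07-27.
Next Friday: 2023-07-28.

2023-07-25, 2023-07-27, 2023-07-28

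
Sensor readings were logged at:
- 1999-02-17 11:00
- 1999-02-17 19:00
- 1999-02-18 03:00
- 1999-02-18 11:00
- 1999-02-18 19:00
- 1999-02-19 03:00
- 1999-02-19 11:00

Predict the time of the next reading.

1999-02-19 19:00

Gaps: 8, 8, 8, 8, 8, 8 hours — each event is 8 hours after the previous one.
1999-02-19 11:00 + 8 h = 1999-02-19 19:00.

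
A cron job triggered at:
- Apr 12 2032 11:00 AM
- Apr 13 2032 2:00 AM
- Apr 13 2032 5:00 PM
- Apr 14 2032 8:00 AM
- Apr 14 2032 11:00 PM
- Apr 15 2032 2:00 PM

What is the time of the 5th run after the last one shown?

The interval is a steady 15 hours (15, 15, 15, 15, 15).
Apr 15 2032 2:00 PM + 15 h = Apr 16 2032 5:00 AM.
Apr 16 2032 5:00 AM + 15 h = Apr 16 2032 8:00 PM.
Apr 16 2032 8:00 PM + 15 h = Apr 17 2032 11:00 AM.
Apr 17 2032 11:00 AM + 15 h = Apr 18 2032 2:00 AM.
Apr 18 2032 2:00 AM + 15 h = Apr 18 2032 5:00 PM.

Apr 18 2032 5:00 PM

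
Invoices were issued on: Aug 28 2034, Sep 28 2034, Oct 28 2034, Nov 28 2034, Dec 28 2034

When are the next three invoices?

Jan 28 2035, Feb 28 2035, Mar 28 2035

Gaps: 31, 30, 31, 30 days — not constant. Every event is on the 28th of the month.
Pattern: the 28th of each month.
January 2035: Jan 28 2035.
Next: February 2035 → Feb 28 2035.
March 2035: Mar 28 2035.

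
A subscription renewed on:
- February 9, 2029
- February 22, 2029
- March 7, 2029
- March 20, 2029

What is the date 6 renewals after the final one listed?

Gaps between consecutive events: 13, 13, 13 days — a constant 13-day interval.
March 20, 2029 + 13 days = April 2, 2029.
April 2, 2029 + 13 days = April 15, 2029.
April 15, 2029 + 13 days = April 28, 2029.
April 28, 2029 + 13 days = May 11, 2029.
May 11, 2029 + 13 days = May 24, 2029.
May 24, 2029 + 13 days = June 6, 2029.

June 6, 2029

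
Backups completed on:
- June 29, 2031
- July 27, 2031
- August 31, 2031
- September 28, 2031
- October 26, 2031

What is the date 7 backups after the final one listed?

These are Sundays with 28, 35, 28, 28-day gaps.
Each is the final Sunday of its month — June 29, 2031 is past the 28th, so '4th Sunday' doesn't fit.
November 2031 ends with Sunday November 30, 2031.
Last Sunday of December 2031: December 28, 2031.
Last Sunday of January 2032: January 25, 2032.
February 2032 ends with Sunday February 29, 2032.
March 2032 ends with Sunday March 28, 2032.
April 2032 ends with Sunday April 25, 2032.
May 2032 ends with Sunday May 30, 2032.

May 30, 2032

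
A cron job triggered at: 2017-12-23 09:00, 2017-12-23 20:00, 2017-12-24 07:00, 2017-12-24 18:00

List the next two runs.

2017-12-25 05:00, 2017-12-25 16:00

Spacing: 11, 11, 11 h — constant 11 h.
2017-12-24 18:00 + 11 h = 2017-12-25 05:00.
2017-12-25 05:00 + 11 h = 2017-12-25 16:00.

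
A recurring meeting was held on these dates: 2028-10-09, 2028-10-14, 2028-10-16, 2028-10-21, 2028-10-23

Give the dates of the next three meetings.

2028-10-28, 2028-10-30, 2028-11-04

Every event lands on a Monday or Saturday (gaps cycle 5, 2, 5, 2).
So the schedule is: every Monday and Saturday.
Next Saturday: 2028-10-28.
Next Monday: 2028-10-30.
The following Saturday is 2028-11-04.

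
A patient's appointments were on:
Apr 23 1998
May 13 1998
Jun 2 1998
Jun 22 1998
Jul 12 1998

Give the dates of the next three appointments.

Aug 1 1998, Aug 21 1998, Sep 10 1998

The spacing is 20, 20, 20, 20 days — always 20 days.
Jul 12 1998 + 20 days = Aug 1 1998.
Aug 1 1998 + 20 days = Aug 21 1998.
Aug 21 1998 + 20 days = Sep 10 1998.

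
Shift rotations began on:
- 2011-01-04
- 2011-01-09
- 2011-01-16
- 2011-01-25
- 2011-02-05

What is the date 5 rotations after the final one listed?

2011-05-01

The spacing grows by 2 each time: 5, 7, 9, 11 days.
Next gap: 13 days. 2011-02-05 + 13 days = 2011-02-18.
Next gap: 15 days. 2011-02-18 + 15 days = 2011-03-05.
Next gap: 17 days. 2011-03-05 + 17 days = 2011-03-22.
Next gap: 19 days. 2011-03-22 + 19 days = 2011-04-10.
Next gap: 21 days. 2011-04-10 + 21 days = 2011-05-01.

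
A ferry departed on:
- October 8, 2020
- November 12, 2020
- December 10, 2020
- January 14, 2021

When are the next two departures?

February 11, 2021; March 11, 2021

Gaps: 35, 28, 35 days — a mix of 28 and 35. Every date is a Thursday.
Each is the 2nd Thursday of its month.
February 2021 — 2nd Thursday is February 11, 2021.
2nd Thursday of March 2021: March 11, 2021.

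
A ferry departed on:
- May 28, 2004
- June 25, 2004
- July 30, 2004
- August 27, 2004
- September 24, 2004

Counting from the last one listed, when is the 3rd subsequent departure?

All Fridays; the gaps (28, 35, 28, 28) vary with month length.
This is the last Friday of each month.
October 2004 ends with Friday October 29, 2004.
November 2004 ends with Friday November 26, 2004.
Last Friday of December 2004: December 31, 2004.

December 31, 2004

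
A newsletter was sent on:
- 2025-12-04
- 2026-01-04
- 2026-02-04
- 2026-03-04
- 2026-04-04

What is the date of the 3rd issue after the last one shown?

2026-07-04

The day-of-month is always 4 (31, 31, 28, 31 days between events).
So this recurs on the 4th of each month.
Next: May 2026 → 2026-05-04.
Next: June 2026 → 2026-06-04.
July 2026: 2026-07-04.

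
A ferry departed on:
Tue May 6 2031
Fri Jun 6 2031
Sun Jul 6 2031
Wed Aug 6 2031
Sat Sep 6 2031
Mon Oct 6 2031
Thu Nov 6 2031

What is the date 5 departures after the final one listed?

Gaps: 31, 30, 31, 31, 30, 31 days — not constant. Every event is on the 6th of the month.
Pattern: the 6th of each month.
December 2031: Sat Dec 6 2031.
January 2032: Tue Jan 6 2032.
February 2032: Fri Feb 6 2032.
March 2032: Sat Mar 6 2032.
Next: April 2032 → Tue Apr 6 2032.

Tue Apr 6 2032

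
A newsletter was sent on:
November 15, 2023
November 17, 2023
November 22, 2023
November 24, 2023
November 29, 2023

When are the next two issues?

Gaps: 2, 5, 2, 5 days — not constant, but cyclic with period 2.
The events fall on every Wednesday and Friday.
The following Friday is December 1, 2023.
The following Wednesday is December 6, 2023.

December 1, 2023; December 6, 2023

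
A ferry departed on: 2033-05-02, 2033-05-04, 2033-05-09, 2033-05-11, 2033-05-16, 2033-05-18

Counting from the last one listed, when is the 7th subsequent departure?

2033-06-13

Every event lands on a Monday or Wednesday (gaps cycle 2, 5, 2, 5, 2).
So the schedule is: every Monday and Wednesday.
The following Monday is 2033-05-23.
The following Wednesday is 2033-05-25.
The following Monday is 2033-05-30.
The following Wednesday is 2033-06-01.
The following Monday is 2033-06-06.
The following Wednesday is 2033-06-08.
The following Monday is 2033-06-13.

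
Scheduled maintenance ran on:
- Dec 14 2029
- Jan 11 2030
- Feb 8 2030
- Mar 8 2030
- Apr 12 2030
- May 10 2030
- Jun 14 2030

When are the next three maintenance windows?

All dates are Fridays, 28, 28, 28, 35, 28, 35 days apart.
Specifically, the 2nd Friday of each month.
2nd Friday of July 2030: Jul 12 2030.
August 2030 — 2nd Friday is Aug 9 2030.
September 2030 — 2nd Friday is Sep 13 2030.

Jul 12 2030, Aug 9 2030, Sep 13 2030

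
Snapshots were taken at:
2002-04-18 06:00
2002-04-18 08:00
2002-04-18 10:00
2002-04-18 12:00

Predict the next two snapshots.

Gaps: 2, 2, 2 hours — each event is 2 hours after the previous one.
2002-04-18 12:00 + 2 h = 2002-04-18 14:00.
2002-04-18 14:00 + 2 h = 2002-04-18 16:00.

2002-04-18 14:00, 2002-04-18 16:00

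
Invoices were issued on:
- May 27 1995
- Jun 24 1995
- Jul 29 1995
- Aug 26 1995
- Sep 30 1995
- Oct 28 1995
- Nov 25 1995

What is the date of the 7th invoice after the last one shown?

Every date is a Saturday; gaps 28, 35, 28, 35, 28, 28 days.
Each is the last Saturday of its month (at least one falls on the 29th or later, ruling out '4th Saturday').
December 1995 ends with Saturday Dec 30 1995.
January 1996 ends with Saturday Jan 27 1996.
Last Saturday of February 1996: Feb 24 1996.
March 1996 ends with Saturday Mar 30 1996.
Last Saturday of April 1996: Apr 27 1996.
Last Saturday of May 1996: May 25 1996.
June 1996 ends with Saturday Jun 29 1996.

Jun 29 1996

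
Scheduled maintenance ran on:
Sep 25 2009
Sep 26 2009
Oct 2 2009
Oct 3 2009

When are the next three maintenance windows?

Oct 9 2009, Oct 10 2009, Oct 16 2009

The gap pattern 1, 6, 1 repeats every 2 events.
These are the Fridays and Saturdays of each week.
Next Friday: Oct 9 2009.
The following Saturday is Oct 10 2009.
The following Friday is Oct 16 2009.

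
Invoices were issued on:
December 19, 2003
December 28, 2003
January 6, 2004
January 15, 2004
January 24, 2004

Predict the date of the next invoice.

February 2, 2004

Every event comes 9 days after the last (9, 9, 9, 9).
January 24, 2004 + 9 days = February 2, 2004.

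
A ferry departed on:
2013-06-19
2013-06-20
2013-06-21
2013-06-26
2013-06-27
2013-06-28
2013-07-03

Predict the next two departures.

The gap pattern 1, 1, 5, 1, 1, 5 repeats every 3 events.
These are the Wednesdays, Thursdays and Fridays of each week.
Next Thursday: 2013-07-04.
The following Friday is 2013-07-05.

2013-07-04, 2013-07-05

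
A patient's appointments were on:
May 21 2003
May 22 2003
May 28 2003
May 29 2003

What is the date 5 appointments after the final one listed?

Jun 18 2003

Gaps: 1, 6, 1 days — not constant, but cyclic with period 2.
The events fall on every Wednesday and Thursday.
Next Wednesday: Jun 4 2003.
Next Thursday: Jun 5 2003.
Next Wednesday: Jun 11 2003.
The following Thursday is Jun 12 2003.
Next Wednesday: Jun 18 2003.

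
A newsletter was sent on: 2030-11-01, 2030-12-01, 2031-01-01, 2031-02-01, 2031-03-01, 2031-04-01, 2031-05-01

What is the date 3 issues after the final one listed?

Each date is the 1st; the gaps (30, 31, 31, 28, 31, 30) track the month lengths.
The rule is the 1st of each month.
Next: June 2031 → 2031-06-01.
July 2031: 2031-07-01.
August 2031: 2031-08-01.

2031-08-01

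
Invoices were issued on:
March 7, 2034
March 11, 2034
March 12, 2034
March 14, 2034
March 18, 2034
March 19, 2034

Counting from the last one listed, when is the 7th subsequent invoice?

The gap pattern 4, 1, 2, 4, 1 repeats every 3 events.
These are the Tuesdays, Saturdays and Sundays of each week.
The following Tuesday is March 21, 2034.
The following Saturday is March 25, 2034.
The following Sunday is March 26, 2034.
The following Tuesday is March 28, 2034.
Next Saturday: April 1, 2034.
Next Sunday: April 2, 2034.
The following Tuesday is April 4, 2034.

April 4, 2034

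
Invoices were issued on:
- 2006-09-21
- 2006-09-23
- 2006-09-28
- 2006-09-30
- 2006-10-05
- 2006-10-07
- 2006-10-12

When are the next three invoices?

2006-10-14, 2006-10-19, 2006-10-21

Every event lands on a Thursday or Saturday (gaps cycle 2, 5, 2, 5, 2, 5).
So the schedule is: every Thursday and Saturday.
The following Saturday is 2006-10-14.
Next Thursday: 2006-10-19.
Next Saturday: 2006-10-21.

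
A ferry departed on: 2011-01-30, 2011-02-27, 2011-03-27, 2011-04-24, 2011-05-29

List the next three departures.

2011-06-26, 2011-07-31, 2011-08-28

These are Sundays with 28, 28, 28, 35-day gaps.
Each is the final Sunday of its month — 2011-01-30 is past the 28th, so '4th Sunday' doesn't fit.
Last Sunday of June 2011: 2011-06-26.
July 2011 ends with Sunday 2011-07-31.
August 2011 ends with Sunday 2011-08-28.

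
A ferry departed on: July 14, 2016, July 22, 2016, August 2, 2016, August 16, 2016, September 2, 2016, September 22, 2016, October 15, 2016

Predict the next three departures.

Gaps: 8, 11, 14, 17, 20, 23 days — each gap is 3 larger than the previous one.
Next gap: 26 days. October 15, 2016 + 26 days = November 10, 2016.
Next gap: 29 days. November 10, 2016 + 29 days = December 9, 2016.
Next gap: 32 days. December 9, 2016 + 32 days = January 10, 2017.

November 10, 2016; December 9, 2016; January 10, 2017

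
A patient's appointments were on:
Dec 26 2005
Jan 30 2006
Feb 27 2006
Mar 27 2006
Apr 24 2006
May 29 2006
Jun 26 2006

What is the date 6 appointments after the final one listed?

Dec 25 2006

Every date is a Monday; gaps 35, 28, 28, 28, 35, 28 days.
Each is the last Monday of its month (at least one falls on the 29th or later, ruling out '4th Monday').
Last Monday of July 2006: Jul 31 2006.
August 2006 ends with Monday Aug 28 2006.
September 2006 ends with Monday Sep 25 2006.
October 2006 ends with Monday Oct 30 2006.
Last Monday of November 2006: Nov 27 2006.
December 2006 ends with Monday Dec 25 2006.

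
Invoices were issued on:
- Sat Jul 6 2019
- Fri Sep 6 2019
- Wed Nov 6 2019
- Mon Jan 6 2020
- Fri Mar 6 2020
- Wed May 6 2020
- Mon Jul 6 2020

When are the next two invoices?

Each date is the 6th; the gaps (62, 61, 61, 60, 61, 61) track the month lengths.
The rule is the 6th of every 2 months.
Next: September 2020 → Sun Sep 6 2020.
November 2020: Fri Nov 6 2020.

Sun Sep 6 2020, Fri Nov 6 2020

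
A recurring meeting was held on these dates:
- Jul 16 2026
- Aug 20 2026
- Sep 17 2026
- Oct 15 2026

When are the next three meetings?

Nov 19 2026, Dec 17 2026, Jan 21 2027

These are Thursdays at 28- or 35-day spacing (35, 28, 28).
The pattern: 3rd Thursday of the month.
3rd Thursday of November 2026: Nov 19 2026.
December 2026 — 3rd Thursday is Dec 17 2026.
January 2027 — 3rd Thursday is Jan 21 2027.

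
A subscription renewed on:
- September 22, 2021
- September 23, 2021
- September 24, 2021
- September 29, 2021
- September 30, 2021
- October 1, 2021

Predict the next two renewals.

October 6, 2021; October 7, 2021

Every event lands on a Wednesday or Thursday or Friday (gaps cycle 1, 1, 5, 1, 1).
So the schedule is: every Wednesday, Thursday and Friday.
The following Wednesday is October 6, 2021.
The following Thursday is October 7, 2021.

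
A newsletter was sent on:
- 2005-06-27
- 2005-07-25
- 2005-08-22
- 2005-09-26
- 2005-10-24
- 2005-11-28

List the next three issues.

2005-12-26, 2006-01-23, 2006-02-27

These are Mondays at 28- or 35-day spacing (28, 28, 35, 28, 35).
The pattern: 4th Monday of the month.
4th Monday of December 2005: 2005-12-26.
4th Monday of January 2006: 2006-01-23.
4th Monday of February 2006: 2006-02-27.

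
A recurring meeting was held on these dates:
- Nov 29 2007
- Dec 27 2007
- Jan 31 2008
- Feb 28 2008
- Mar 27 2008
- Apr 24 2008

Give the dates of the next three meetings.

May 29 2008, Jun 26 2008, Jul 31 2008

Every date is a Thursday; gaps 28, 35, 28, 28, 28 days.
Each is the last Thursday of its month (at least one falls on the 29th or later, ruling out '4th Thursday').
Last Thursday of May 2008: May 29 2008.
Last Thursday of June 2008: Jun 26 2008.
July 2008 ends with Thursday Jul 31 2008.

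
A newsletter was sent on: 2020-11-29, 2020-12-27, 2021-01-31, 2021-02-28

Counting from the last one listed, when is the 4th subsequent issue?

These are Sundays with 28, 35, 28-day gaps.
Each is the final Sunday of its month — 2020-11-29 is past the 28th, so '4th Sunday' doesn't fit.
Last Sunday of March 2021: 2021-03-28.
Last Sunday of April 2021: 2021-04-25.
May 2021 ends with Sunday 2021-05-30.
Last Sunday of June 2021: 2021-06-27.

2021-06-27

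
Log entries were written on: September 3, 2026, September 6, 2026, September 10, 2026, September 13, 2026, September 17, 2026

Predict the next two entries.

The gap pattern 3, 4, 3, 4 repeats every 2 events.
These are the Thursdays and Sundays of each week.
The following Sunday is September 20, 2026.
Next Thursday: September 24, 2026.

September 20, 2026; September 24, 2026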